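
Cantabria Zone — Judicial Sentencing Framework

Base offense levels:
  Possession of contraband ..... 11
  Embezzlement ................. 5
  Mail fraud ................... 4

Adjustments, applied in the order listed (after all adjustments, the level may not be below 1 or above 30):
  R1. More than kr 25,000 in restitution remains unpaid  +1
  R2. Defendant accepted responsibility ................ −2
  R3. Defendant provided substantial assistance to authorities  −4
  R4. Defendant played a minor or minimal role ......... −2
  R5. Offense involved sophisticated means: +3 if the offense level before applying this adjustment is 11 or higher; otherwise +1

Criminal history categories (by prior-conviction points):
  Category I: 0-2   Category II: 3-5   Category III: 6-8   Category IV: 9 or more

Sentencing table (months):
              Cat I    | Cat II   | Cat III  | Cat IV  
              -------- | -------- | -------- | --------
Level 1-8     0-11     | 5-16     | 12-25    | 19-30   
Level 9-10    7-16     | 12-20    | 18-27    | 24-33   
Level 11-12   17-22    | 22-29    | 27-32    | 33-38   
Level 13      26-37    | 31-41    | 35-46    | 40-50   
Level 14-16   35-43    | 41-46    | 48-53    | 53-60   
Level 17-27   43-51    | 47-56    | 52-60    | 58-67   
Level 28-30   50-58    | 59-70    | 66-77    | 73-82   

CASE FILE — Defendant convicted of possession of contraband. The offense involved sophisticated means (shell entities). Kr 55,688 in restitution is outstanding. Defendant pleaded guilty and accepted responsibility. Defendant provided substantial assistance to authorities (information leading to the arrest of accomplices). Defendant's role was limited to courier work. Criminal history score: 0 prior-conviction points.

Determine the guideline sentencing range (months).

0-11 months

Base offense level for possession of contraband: 11.
R1 applies: 11 + 1 = 12.
R2 applies: 12 − 2 = 10.
R3 applies: 10 − 4 = 6.
R4 applies: 6 − 2 = 4.
R5 applies (level before this adjustment is 4 < 11, so +1): 4 + 1 = 5.
Final offense level: 5.
Criminal history: 0 prior points → Category I (0-2).
Level 5 falls in the 1-8 band.
Grid: Level 1-8 × Category I = 0-11 months.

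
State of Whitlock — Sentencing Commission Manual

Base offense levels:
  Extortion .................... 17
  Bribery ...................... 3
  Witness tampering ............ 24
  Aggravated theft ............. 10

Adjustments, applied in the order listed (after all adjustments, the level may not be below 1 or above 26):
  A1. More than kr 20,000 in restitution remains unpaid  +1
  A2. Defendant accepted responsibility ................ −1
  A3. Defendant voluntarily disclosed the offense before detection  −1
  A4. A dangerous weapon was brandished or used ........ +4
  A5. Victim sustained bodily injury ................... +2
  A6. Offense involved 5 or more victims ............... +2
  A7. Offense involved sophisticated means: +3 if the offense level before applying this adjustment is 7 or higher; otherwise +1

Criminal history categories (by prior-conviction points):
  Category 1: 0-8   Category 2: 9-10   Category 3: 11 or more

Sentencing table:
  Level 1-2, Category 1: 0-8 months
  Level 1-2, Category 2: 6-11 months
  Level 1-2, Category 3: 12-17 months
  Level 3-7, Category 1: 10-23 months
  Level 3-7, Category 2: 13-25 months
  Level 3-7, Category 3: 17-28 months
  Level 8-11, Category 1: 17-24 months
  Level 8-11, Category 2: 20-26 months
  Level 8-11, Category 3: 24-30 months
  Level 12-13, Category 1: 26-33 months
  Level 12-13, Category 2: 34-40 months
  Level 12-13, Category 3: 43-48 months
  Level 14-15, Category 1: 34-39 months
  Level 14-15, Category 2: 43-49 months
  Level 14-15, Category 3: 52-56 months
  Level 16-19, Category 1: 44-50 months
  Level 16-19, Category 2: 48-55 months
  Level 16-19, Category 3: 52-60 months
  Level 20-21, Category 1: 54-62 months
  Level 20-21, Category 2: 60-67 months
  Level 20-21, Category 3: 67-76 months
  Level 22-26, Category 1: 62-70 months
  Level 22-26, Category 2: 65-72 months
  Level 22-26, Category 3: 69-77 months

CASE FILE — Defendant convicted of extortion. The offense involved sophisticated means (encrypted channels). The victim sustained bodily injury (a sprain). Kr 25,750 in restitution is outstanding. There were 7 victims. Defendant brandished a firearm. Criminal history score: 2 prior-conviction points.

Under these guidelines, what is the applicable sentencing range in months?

62-70 months

Base offense level for extortion: 17.
A1 applies: 17 + 1 = 18.
A2 does not apply.
A3 does not apply.
A4 applies: 18 + 4 = 22.
A5 applies: 22 + 2 = 24.
A6 applies: 24 + 2 = 26.
A7 applies (level before this adjustment is 26 ≥ 7, so +3): 26 + 3 = 29.
Level 29 exceeds the maximum of 26; capped at 26.
Final offense level: 26.
Criminal history: 2 prior points → Category 1 (0-8).
Level 26 falls in the 22-26 band.
Grid: Level 22-26 × Category 1 = 62-70 months.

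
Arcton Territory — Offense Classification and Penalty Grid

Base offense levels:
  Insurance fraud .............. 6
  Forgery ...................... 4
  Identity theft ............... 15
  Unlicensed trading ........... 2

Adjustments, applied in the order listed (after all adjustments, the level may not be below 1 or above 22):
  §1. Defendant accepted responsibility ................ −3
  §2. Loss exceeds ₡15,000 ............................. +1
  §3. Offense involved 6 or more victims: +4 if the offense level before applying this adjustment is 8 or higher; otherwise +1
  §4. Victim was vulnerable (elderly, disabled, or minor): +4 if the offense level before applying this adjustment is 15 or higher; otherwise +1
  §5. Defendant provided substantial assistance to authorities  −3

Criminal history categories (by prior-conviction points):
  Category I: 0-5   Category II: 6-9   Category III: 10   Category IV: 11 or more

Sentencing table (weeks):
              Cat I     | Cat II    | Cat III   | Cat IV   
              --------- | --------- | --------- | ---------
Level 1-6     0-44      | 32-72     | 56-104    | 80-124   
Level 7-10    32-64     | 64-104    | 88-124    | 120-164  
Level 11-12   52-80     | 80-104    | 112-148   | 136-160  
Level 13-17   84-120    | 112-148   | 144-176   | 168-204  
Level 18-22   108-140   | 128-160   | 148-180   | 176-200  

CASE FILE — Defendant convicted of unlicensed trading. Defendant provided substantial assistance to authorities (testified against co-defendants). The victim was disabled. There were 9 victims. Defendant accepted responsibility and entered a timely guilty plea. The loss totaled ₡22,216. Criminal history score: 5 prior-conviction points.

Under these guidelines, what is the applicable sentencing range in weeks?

Base offense level for unlicensed trading: 2.
§1 applies: 2 − 3 = -1.
§2 applies: -1 + 1 = 0.
§3 applies (level before this adjustment is 0 < 8, so +1): 0 + 1 = 1.
§4 applies (level before this adjustment is 1 < 15, so +1): 1 + 1 = 2.
§5 applies: 2 − 3 = -1.
Level -1 is below the minimum of 1; floored at 1.
Final offense level: 1.
Criminal history: 5 prior points → Category I (0-5).
Level 1 falls in the 1-6 band.
Grid: Level 1-6 × Category I = 0-44 weeks.

0-44 weeks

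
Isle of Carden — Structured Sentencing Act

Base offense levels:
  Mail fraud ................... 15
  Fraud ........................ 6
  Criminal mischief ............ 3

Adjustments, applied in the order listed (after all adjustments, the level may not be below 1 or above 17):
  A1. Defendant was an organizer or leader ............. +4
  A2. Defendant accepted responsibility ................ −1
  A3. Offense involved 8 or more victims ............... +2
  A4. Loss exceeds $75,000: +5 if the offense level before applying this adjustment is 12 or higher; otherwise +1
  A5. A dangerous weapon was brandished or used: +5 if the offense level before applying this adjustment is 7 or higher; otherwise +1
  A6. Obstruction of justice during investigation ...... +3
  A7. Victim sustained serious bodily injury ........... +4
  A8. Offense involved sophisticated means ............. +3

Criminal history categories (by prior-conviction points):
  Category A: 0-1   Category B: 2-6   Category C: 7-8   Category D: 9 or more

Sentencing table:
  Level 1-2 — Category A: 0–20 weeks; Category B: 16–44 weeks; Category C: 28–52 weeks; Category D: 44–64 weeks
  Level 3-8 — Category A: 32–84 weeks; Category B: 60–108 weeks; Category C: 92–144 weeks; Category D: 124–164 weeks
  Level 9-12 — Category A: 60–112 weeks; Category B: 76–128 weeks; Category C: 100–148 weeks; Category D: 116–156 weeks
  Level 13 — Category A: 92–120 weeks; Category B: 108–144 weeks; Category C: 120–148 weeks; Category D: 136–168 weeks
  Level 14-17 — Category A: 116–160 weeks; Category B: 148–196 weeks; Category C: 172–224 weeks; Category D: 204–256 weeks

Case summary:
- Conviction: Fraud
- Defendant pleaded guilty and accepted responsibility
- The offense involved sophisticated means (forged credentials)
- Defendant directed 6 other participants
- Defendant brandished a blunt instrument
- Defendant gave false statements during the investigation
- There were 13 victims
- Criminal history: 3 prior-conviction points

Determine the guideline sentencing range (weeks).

148-196 weeks

Base offense level for fraud: 6.
A1 applies: 6 + 4 = 10.
A2 applies: 10 − 1 = 9.
A3 applies: 9 + 2 = 11.
A4 does not apply.
A5 applies (level before this adjustment is 11 ≥ 7, so +5): 11 + 5 = 16.
A6 applies: 16 + 3 = 19.
A7 does not apply.
A8 applies: 19 + 3 = 22.
Level 22 exceeds the maximum of 17; capped at 17.
Final offense level: 17.
Criminal history: 3 prior points → Category B (2-6).
Level 17 falls in the 14-17 band.
Grid: Level 14-17 × Category B = 148-196 weeks.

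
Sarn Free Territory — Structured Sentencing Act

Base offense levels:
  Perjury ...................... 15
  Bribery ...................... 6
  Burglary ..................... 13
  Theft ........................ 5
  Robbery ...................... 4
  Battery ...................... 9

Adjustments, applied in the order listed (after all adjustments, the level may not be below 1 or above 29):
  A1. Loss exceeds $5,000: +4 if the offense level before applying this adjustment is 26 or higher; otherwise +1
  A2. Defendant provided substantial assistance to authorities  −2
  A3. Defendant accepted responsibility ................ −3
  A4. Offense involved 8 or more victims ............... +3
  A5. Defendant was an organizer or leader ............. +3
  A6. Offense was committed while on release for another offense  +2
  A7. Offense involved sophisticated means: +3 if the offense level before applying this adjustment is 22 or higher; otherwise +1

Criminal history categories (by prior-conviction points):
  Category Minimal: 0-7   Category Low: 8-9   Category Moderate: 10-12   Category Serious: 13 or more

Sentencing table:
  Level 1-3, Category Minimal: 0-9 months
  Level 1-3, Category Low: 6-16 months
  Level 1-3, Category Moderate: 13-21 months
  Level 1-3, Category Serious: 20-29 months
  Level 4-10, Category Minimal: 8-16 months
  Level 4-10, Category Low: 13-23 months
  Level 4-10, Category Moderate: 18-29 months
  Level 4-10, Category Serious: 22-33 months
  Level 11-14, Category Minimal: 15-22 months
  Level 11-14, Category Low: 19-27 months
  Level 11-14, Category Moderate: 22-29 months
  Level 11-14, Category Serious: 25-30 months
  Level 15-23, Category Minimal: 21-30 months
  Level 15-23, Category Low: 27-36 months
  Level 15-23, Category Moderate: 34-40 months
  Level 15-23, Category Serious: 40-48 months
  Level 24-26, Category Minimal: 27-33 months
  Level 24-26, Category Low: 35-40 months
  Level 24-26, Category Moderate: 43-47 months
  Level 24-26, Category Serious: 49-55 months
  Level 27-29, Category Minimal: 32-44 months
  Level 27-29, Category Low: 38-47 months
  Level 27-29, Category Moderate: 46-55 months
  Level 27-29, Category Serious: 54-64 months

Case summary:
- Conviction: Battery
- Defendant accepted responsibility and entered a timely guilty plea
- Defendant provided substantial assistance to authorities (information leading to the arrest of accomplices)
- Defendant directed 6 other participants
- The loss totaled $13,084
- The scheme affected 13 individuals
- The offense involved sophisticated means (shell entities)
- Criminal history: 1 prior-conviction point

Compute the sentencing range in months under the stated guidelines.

Base offense level for battery: 9.
A1 applies (level before this adjustment is 9 < 26, so +1): 9 + 1 = 10.
A2 applies: 10 − 2 = 8.
A3 applies: 8 − 3 = 5.
A4 applies: 5 + 3 = 8.
A5 applies: 8 + 3 = 11.
A7 applies (level before this adjustment is 11 < 22, so +1): 11 + 1 = 12.
Final offense level: 12.
Criminal history: 1 prior point → Category Minimal (0-7).
Level 12 falls in the 11-14 band.
Grid: Level 11-14 × Category Minimal = 15-22 months.

15-22 months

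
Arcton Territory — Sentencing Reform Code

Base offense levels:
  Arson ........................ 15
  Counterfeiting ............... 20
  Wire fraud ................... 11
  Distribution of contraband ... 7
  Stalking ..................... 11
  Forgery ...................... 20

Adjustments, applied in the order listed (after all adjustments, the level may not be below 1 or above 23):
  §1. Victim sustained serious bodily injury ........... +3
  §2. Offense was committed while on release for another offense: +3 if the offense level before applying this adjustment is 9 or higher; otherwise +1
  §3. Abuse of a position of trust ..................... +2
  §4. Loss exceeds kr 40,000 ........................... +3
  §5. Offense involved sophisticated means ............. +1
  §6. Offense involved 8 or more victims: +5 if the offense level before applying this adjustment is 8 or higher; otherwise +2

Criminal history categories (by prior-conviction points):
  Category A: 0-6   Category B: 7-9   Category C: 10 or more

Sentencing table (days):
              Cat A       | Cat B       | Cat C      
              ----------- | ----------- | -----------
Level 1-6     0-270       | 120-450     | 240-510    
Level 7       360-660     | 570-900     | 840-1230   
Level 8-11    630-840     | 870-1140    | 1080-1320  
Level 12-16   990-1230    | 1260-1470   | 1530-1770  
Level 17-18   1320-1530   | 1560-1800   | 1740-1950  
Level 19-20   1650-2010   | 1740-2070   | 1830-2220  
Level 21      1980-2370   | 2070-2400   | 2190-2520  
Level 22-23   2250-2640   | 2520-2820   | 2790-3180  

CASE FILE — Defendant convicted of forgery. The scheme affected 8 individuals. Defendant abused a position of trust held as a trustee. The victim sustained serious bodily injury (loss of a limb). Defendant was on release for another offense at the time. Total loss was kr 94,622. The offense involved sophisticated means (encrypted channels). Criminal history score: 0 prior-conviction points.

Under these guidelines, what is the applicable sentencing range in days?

Base offense level for forgery: 20.
§1 applies: 20 + 3 = 23.
§2 applies (level before this adjustment is 23 ≥ 9, so +3): 23 + 3 = 26.
§3 applies: 26 + 2 = 28.
§4 applies: 28 + 3 = 31.
§5 applies: 31 + 1 = 32.
§6 applies (level before this adjustment is 32 ≥ 8, so +5): 32 + 5 = 37.
Level 37 exceeds the maximum of 23; capped at 23.
Final offense level: 23.
Criminal history: 0 prior points → Category A (0-6).
Level 23 falls in the 22-23 band.
Grid: Level 22-23 × Category A = 2250-2640 days.

2250-2640 days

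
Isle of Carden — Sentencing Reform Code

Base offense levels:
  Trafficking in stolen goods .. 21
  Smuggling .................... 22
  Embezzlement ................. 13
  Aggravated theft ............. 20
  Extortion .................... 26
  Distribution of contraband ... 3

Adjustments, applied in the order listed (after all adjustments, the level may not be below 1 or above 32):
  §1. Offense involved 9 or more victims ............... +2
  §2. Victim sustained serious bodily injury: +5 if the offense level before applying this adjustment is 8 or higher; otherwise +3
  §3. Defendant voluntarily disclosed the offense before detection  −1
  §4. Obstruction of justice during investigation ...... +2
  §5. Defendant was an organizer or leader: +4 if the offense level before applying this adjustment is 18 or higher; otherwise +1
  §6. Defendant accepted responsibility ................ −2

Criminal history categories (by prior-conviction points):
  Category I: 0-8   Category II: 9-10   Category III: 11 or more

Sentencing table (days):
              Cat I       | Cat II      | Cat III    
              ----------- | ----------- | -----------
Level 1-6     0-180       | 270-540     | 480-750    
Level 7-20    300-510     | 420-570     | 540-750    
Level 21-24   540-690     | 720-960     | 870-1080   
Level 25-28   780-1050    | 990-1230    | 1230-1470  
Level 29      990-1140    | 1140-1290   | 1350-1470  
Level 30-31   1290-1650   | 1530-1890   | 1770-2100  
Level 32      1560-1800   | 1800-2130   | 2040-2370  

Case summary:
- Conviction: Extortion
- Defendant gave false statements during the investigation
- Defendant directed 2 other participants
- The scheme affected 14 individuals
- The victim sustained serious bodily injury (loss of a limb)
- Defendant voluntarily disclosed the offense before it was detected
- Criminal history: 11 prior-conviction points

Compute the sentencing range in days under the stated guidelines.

2040-2370 days

Base offense level for extortion: 26.
§1 applies: 26 + 2 = 28.
§2 applies (level before this adjustment is 28 ≥ 8, so +5): 28 + 5 = 33.
§3 applies: 33 − 1 = 32.
§4 applies: 32 + 2 = 34.
§5 applies (level before this adjustment is 34 ≥ 18, so +4): 34 + 4 = 38.
Level 38 exceeds the maximum of 32; capped at 32.
Final offense level: 32.
Criminal history: 11 prior points → Category III (11+).
Level 32 falls in the 32 band.
Grid: Level 32 × Category III = 2040-2370 days.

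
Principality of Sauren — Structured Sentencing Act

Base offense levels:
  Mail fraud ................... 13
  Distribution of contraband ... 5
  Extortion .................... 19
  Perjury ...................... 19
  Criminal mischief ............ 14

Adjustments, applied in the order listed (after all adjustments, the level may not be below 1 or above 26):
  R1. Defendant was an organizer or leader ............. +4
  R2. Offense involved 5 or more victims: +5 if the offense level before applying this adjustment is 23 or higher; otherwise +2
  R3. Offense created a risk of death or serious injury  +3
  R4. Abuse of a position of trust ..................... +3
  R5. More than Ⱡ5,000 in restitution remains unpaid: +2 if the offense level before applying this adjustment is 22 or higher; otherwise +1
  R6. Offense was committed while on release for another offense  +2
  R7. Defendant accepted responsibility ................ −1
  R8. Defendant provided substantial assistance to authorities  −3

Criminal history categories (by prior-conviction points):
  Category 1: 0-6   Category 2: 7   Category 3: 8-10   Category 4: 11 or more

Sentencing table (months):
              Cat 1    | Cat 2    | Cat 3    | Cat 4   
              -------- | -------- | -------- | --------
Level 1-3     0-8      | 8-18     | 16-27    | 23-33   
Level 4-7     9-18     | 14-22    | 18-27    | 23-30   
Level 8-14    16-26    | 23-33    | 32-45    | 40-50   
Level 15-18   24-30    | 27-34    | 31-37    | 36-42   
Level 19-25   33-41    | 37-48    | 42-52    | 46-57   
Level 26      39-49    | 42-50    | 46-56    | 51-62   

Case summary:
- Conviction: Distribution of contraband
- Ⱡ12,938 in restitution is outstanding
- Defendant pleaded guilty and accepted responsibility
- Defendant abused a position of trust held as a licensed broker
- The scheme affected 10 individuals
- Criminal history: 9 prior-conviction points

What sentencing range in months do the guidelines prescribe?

32-45 months

Base offense level for distribution of contraband: 5.
R1 does not apply.
R2 applies (level before this adjustment is 5 < 23, so +2): 5 + 2 = 7.
R3 does not apply.
R4 applies: 7 + 3 = 10.
R5 applies (level before this adjustment is 10 < 22, so +1): 10 + 1 = 11.
R6 does not apply.
R7 applies: 11 − 1 = 10.
Final offense level: 10.
Criminal history: 9 prior points → Category 3 (8-10).
Level 10 falls in the 8-14 band.
Grid: Level 8-14 × Category 3 = 32-45 months.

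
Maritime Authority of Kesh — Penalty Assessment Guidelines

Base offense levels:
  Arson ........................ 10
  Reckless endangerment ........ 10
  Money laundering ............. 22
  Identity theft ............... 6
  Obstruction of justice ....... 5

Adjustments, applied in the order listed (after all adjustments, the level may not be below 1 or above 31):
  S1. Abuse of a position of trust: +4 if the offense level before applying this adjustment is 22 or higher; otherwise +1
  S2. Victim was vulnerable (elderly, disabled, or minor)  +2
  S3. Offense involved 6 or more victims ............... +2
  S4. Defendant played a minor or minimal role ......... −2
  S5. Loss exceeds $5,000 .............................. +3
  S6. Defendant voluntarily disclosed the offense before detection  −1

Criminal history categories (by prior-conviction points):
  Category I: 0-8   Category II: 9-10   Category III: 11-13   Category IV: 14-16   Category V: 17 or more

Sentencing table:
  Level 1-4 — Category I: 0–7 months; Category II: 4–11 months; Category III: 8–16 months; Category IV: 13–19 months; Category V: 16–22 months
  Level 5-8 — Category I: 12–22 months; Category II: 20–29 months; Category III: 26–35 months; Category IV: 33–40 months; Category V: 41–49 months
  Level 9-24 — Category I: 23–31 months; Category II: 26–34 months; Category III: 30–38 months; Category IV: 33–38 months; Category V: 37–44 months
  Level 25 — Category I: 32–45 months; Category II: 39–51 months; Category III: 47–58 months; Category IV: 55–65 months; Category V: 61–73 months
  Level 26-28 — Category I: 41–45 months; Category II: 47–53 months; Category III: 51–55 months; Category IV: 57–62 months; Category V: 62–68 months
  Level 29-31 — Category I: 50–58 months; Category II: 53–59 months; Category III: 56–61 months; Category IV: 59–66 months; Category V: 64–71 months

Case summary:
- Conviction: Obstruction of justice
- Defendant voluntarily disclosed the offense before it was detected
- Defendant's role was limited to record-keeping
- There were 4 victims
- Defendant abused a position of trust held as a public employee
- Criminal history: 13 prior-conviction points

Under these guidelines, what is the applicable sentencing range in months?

Base offense level for obstruction of justice: 5.
S1 applies (level before this adjustment is 5 < 22, so +1): 5 + 1 = 6.
S2 does not apply.
S4 applies: 6 − 2 = 4.
S5 does not apply.
S6 applies: 4 − 1 = 3.
Final offense level: 3.
Criminal history: 13 prior points → Category III (11-13).
Level 3 falls in the 1-4 band.
Grid: Level 1-4 × Category III = 8-16 months.

8-16 months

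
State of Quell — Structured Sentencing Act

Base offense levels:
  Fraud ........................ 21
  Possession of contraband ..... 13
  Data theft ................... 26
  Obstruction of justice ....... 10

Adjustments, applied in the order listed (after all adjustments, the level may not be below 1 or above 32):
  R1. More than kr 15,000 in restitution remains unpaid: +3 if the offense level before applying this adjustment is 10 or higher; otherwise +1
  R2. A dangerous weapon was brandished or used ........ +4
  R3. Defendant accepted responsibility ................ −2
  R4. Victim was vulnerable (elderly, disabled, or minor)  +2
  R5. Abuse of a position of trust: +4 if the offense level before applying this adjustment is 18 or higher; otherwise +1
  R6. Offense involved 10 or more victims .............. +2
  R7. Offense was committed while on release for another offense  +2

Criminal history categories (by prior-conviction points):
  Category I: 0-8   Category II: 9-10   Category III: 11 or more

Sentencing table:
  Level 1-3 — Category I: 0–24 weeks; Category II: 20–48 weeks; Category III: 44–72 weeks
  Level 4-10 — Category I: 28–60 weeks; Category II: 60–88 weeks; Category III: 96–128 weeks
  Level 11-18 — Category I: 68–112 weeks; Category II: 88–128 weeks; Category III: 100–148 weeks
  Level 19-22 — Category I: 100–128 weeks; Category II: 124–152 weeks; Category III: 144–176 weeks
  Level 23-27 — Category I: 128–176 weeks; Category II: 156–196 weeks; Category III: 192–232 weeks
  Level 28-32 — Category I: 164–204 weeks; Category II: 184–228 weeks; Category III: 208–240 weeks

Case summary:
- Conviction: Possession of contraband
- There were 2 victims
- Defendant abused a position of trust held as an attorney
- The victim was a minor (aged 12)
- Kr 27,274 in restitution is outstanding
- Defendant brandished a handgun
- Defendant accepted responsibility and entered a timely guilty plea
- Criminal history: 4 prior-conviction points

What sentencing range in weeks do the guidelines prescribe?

128-176 weeks

Base offense level for possession of contraband: 13.
R1 applies (level before this adjustment is 13 ≥ 10, so +3): 13 + 3 = 16.
R2 applies: 16 + 4 = 20.
R3 applies: 20 − 2 = 18.
R4 applies: 18 + 2 = 20.
R5 applies (level before this adjustment is 20 ≥ 18, so +4): 20 + 4 = 24.
R6 does not apply.
R7 does not apply.
Final offense level: 24.
Criminal history: 4 prior points → Category I (0-8).
Level 24 falls in the 23-27 band.
Grid: Level 23-27 × Category I = 128-176 weeks.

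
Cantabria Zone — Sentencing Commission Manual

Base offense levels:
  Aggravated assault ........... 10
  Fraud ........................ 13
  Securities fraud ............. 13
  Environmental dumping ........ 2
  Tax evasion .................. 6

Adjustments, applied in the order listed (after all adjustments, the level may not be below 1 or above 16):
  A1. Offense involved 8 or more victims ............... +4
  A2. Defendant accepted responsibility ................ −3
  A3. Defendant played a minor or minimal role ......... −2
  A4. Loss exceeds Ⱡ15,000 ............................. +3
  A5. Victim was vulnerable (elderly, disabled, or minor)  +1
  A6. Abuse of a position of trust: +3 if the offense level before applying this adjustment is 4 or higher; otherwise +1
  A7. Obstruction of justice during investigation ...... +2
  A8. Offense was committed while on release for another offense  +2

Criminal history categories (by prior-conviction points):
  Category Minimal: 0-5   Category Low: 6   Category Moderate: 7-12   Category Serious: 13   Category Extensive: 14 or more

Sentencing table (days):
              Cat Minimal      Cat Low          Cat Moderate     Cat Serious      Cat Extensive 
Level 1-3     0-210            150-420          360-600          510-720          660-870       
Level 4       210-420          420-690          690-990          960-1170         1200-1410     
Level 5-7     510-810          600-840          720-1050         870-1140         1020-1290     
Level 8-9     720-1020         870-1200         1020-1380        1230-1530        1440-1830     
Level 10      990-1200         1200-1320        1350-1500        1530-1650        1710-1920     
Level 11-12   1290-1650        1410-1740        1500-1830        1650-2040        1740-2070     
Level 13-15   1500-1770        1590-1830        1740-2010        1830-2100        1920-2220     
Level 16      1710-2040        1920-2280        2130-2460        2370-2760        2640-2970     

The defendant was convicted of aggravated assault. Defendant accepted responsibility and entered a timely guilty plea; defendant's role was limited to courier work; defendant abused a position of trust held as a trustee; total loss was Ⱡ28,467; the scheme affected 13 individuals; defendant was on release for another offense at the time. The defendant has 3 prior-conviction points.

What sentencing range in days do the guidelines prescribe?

1710-2040 days

Base offense level for aggravated assault: 10.
A1 applies: 10 + 4 = 14.
A2 applies: 14 − 3 = 11.
A3 applies: 11 − 2 = 9.
A4 applies: 9 + 3 = 12.
A5 does not apply.
A6 applies (level before this adjustment is 12 ≥ 4, so +3): 12 + 3 = 15.
A8 applies: 15 + 2 = 17.
Level 17 exceeds the maximum of 16; capped at 16.
Final offense level: 16.
Criminal history: 3 prior points → Category Minimal (0-5).
Level 16 falls in the 16 band.
Grid: Level 16 × Category Minimal = 1710-2040 days.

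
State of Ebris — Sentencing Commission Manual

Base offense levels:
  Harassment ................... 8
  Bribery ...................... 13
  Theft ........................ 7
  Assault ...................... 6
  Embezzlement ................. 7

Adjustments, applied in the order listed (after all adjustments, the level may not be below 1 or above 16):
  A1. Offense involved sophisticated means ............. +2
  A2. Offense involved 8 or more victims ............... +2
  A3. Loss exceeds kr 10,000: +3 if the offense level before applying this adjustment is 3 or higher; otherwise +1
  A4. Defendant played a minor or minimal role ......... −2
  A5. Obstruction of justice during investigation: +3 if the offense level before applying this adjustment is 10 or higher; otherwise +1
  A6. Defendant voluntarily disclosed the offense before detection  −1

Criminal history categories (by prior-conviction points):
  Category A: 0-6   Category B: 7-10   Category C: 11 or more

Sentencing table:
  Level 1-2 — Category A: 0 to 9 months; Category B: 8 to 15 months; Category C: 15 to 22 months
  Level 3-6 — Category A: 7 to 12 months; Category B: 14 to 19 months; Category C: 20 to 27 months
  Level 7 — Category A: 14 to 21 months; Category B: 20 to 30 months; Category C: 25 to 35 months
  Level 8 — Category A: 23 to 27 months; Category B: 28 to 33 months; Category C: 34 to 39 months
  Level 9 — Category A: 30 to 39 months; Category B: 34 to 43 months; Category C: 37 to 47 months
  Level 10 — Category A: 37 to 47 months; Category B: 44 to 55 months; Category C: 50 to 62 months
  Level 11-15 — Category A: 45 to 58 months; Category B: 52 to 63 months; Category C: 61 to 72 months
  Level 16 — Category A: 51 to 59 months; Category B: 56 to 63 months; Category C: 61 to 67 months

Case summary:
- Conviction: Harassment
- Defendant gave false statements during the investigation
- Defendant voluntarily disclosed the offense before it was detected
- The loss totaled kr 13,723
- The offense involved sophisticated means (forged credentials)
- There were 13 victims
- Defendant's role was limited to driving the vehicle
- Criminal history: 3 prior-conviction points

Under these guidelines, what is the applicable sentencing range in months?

Base offense level for harassment: 8.
A1 applies: 8 + 2 = 10.
A2 applies: 10 + 2 = 12.
A3 applies (level before this adjustment is 12 ≥ 3, so +3): 12 + 3 = 15.
A4 applies: 15 − 2 = 13.
A5 applies (level before this adjustment is 13 ≥ 10, so +3): 13 + 3 = 16.
A6 applies: 16 − 1 = 15.
Final offense level: 15.
Criminal history: 3 prior points → Category A (0-6).
Level 15 falls in the 11-15 band.
Grid: Level 11-15 × Category A = 45-58 months.

45-58 months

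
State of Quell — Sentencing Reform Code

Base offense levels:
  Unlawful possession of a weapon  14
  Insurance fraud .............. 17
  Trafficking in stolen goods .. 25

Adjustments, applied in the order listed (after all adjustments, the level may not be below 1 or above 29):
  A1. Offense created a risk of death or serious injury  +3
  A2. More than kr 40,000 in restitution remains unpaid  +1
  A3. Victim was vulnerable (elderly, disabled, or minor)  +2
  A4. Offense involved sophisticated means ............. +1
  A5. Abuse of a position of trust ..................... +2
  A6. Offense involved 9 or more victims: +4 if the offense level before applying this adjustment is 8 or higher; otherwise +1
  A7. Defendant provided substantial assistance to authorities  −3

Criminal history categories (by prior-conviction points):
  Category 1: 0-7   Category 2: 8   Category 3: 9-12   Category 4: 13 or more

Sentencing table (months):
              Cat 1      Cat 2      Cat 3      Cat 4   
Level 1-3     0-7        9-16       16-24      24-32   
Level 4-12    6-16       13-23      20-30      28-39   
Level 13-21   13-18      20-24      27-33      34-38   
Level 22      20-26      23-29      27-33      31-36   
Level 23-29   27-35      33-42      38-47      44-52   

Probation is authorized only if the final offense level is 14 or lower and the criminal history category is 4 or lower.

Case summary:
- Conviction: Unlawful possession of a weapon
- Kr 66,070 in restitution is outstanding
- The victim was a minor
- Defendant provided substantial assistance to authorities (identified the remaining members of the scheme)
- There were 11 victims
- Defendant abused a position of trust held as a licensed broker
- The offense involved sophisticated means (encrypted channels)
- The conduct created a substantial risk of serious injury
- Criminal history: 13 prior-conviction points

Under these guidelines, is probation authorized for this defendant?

Base offense level for unlawful possession of a weapon: 14.
A1 applies: 14 + 3 = 17.
A2 applies: 17 + 1 = 18.
A3 applies: 18 + 2 = 20.
A4 applies: 20 + 1 = 21.
A5 applies: 21 + 2 = 23.
A6 applies (level before this adjustment is 23 ≥ 8, so +4): 23 + 4 = 27.
A7 applies: 27 − 3 = 24.
Final offense level: 24.
Criminal history: 13 prior points → Category 4 (13+).
Level 24 falls in the 23-29 band.
Grid: Level 23-29 × Category 4 = 44-52 months.
Probation check: level 24 > 14 and category 4 ≤ 4 → not eligible.

No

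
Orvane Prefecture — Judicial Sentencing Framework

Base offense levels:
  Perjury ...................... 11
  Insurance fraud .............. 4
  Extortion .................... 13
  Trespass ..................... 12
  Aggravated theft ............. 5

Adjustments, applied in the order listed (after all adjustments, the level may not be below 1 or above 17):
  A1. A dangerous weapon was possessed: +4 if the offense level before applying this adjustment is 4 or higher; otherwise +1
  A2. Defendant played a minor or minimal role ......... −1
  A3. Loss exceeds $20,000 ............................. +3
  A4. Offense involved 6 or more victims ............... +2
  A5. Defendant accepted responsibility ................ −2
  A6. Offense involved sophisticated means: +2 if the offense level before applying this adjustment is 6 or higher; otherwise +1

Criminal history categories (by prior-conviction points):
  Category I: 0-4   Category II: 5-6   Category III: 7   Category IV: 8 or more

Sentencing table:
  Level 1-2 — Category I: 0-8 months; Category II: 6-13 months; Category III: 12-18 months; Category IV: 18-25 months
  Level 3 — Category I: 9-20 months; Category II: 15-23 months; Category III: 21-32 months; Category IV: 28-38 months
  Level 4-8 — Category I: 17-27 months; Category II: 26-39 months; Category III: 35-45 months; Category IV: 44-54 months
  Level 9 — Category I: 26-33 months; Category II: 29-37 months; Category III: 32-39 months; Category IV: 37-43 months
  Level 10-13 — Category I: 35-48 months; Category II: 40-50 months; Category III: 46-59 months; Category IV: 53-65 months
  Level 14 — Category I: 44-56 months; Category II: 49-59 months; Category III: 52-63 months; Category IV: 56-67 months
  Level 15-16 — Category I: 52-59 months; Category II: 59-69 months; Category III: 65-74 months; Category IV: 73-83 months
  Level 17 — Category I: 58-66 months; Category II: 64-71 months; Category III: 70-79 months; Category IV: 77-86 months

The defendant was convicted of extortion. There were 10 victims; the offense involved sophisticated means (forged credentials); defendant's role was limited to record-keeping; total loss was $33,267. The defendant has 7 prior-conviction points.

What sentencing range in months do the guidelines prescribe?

Base offense level for extortion: 13.
A2 applies: 13 − 1 = 12.
A3 applies: 12 + 3 = 15.
A4 applies: 15 + 2 = 17.
A6 applies (level before this adjustment is 17 ≥ 6, so +2): 17 + 2 = 19.
Level 19 exceeds the maximum of 17; capped at 17.
Final offense level: 17.
Criminal history: 7 prior points → Category III (7).
Level 17 falls in the 17 band.
Grid: Level 17 × Category III = 70-79 months.

70-79 months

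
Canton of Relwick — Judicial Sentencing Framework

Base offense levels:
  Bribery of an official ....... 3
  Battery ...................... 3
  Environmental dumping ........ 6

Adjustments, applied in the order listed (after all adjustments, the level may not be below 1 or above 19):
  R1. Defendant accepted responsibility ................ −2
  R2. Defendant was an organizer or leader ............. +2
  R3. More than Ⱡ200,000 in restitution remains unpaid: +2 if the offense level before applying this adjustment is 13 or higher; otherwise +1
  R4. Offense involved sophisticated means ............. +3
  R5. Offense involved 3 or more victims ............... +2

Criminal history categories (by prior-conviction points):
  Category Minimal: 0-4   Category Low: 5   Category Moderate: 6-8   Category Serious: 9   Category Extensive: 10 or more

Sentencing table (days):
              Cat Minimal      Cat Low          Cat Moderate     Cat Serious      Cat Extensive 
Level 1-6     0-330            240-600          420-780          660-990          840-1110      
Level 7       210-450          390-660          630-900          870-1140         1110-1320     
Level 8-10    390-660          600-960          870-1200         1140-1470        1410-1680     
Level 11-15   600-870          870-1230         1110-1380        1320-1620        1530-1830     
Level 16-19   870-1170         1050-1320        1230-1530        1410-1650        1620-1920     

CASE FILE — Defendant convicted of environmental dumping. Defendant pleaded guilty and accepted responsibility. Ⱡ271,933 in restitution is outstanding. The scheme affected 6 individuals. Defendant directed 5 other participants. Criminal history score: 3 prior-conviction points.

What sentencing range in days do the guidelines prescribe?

Base offense level for environmental dumping: 6.
R1 applies: 6 − 2 = 4.
R2 applies: 4 + 2 = 6.
R3 applies (level before this adjustment is 6 < 13, so +1): 6 + 1 = 7.
R5 applies: 7 + 2 = 9.
Final offense level: 9.
Criminal history: 3 prior points → Category Minimal (0-4).
Level 9 falls in the 8-10 band.
Grid: Level 8-10 × Category Minimal = 390-660 days.

390-660 days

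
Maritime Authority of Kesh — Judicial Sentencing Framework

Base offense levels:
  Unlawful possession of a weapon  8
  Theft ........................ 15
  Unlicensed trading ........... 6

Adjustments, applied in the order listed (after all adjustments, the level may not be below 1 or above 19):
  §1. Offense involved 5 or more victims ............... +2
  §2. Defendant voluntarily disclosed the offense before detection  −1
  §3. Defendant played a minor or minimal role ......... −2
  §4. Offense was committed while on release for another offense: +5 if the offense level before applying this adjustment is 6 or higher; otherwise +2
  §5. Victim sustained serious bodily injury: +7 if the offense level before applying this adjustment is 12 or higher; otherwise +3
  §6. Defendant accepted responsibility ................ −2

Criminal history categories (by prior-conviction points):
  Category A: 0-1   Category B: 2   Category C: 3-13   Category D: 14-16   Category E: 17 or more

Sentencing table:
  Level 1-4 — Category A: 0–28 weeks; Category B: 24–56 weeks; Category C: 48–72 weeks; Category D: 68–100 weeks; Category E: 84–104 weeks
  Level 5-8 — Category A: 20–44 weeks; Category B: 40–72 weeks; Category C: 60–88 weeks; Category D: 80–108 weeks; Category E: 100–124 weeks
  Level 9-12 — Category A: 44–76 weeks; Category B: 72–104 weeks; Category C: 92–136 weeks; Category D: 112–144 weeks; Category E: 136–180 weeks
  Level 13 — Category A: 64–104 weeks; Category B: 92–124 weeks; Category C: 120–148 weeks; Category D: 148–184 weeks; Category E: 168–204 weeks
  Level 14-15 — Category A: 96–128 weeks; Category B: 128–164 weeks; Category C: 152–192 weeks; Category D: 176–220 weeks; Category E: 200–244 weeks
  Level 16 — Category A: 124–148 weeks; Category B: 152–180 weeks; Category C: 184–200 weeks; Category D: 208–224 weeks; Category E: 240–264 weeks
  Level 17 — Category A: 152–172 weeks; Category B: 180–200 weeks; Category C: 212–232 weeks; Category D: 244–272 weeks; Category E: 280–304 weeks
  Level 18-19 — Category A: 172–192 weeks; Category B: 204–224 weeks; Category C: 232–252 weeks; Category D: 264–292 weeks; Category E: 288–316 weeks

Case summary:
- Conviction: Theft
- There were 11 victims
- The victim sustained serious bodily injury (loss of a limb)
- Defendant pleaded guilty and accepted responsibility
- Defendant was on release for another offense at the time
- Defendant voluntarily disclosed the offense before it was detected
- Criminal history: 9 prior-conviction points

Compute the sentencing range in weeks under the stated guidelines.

232-252 weeks

Base offense level for theft: 15.
§1 applies: 15 + 2 = 17.
§2 applies: 17 − 1 = 16.
§3 does not apply.
§4 applies (level before this adjustment is 16 ≥ 6, so +5): 16 + 5 = 21.
§5 applies (level before this adjustment is 21 ≥ 12, so +7): 21 + 7 = 28.
§6 applies: 28 − 2 = 26.
Level 26 exceeds the maximum of 19; capped at 19.
Final offense level: 19.
Criminal history: 9 prior points → Category C (3-13).
Level 19 falls in the 18-19 band.
Grid: Level 18-19 × Category C = 232-252 weeks.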